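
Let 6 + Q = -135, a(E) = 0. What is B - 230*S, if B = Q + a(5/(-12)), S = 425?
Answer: -97891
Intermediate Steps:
Q = -141 (Q = -6 - 135 = -141)
B = -141 (B = -141 + 0 = -141)
B - 230*S = -141 - 230*425 = -141 - 97750 = -97891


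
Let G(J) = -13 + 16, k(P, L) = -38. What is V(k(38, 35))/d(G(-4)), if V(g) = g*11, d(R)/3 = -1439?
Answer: 418/4317 ≈ 0.096827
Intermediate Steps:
G(J) = 3
d(R) = -4317 (d(R) = 3*(-1439) = -4317)
V(g) = 11*g
V(k(38, 35))/d(G(-4)) = (11*(-38))/(-4317) = -418*(-1/4317) = 418/4317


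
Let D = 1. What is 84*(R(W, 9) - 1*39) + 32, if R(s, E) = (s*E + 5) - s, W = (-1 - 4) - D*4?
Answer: -8872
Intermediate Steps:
W = -9 (W = (-1 - 4) - 1*1*4 = -5 - 1*4 = -5 - 4 = -9)
R(s, E) = 5 - s + E*s (R(s, E) = (E*s + 5) - s = (5 + E*s) - s = 5 - s + E*s)
84*(R(W, 9) - 1*39) + 32 = 84*((5 - 1*(-9) + 9*(-9)) - 1*39) + 32 = 84*((5 + 9 - 81) - 39) + 32 = 84*(-67 - 39) + 32 = 84*(-106) + 32 = -8904 + 32 = -8872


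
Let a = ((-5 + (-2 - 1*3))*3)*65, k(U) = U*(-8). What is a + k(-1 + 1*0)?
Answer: -1942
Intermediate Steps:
k(U) = -8*U
a = -1950 (a = ((-5 + (-2 - 3))*3)*65 = ((-5 - 5)*3)*65 = -10*3*65 = -30*65 = -1950)
a + k(-1 + 1*0) = -1950 - 8*(-1 + 1*0) = -1950 - 8*(-1 + 0) = -1950 - 8*(-1) = -1950 + 8 = -1942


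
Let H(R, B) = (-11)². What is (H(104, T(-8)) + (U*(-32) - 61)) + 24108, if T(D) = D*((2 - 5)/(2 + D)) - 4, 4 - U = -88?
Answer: 21224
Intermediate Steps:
U = 92 (U = 4 - 1*(-88) = 4 + 88 = 92)
T(D) = -4 - 3*D/(2 + D) (T(D) = D*(-3/(2 + D)) - 4 = -3*D/(2 + D) - 4 = -4 - 3*D/(2 + D))
H(R, B) = 121
(H(104, T(-8)) + (U*(-32) - 61)) + 24108 = (121 + (92*(-32) - 61)) + 24108 = (121 + (-2944 - 61)) + 24108 = (121 - 3005) + 24108 = -2884 + 24108 = 21224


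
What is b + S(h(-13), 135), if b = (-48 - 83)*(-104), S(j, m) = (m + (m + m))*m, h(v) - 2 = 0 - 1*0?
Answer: 68299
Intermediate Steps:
h(v) = 2 (h(v) = 2 + (0 - 1*0) = 2 + (0 + 0) = 2 + 0 = 2)
S(j, m) = 3*m² (S(j, m) = (m + 2*m)*m = (3*m)*m = 3*m²)
b = 13624 (b = -131*(-104) = 13624)
b + S(h(-13), 135) = 13624 + 3*135² = 13624 + 3*18225 = 13624 + 54675 = 68299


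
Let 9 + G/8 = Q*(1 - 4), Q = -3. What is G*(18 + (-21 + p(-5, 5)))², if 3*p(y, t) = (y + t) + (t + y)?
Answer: 0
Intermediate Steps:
p(y, t) = 2*t/3 + 2*y/3 (p(y, t) = ((y + t) + (t + y))/3 = ((t + y) + (t + y))/3 = (2*t + 2*y)/3 = 2*t/3 + 2*y/3)
G = 0 (G = -72 + 8*(-3*(1 - 4)) = -72 + 8*(-3*(-3)) = -72 + 8*9 = -72 + 72 = 0)
G*(18 + (-21 + p(-5, 5)))² = 0*(18 + (-21 + ((⅔)*5 + (⅔)*(-5))))² = 0*(18 + (-21 + (10/3 - 10/3)))² = 0*(18 + (-21 + 0))² = 0*(18 - 21)² = 0*(-3)² = 0*9 = 0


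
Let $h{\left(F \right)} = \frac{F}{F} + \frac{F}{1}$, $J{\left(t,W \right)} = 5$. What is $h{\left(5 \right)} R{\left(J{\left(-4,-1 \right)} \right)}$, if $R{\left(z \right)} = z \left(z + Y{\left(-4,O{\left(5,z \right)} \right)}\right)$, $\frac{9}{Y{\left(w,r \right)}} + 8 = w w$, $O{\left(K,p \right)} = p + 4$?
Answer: $\frac{735}{4} \approx 183.75$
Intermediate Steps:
$O{\left(K,p \right)} = 4 + p$
$Y{\left(w,r \right)} = \frac{9}{-8 + w^{2}}$ ($Y{\left(w,r \right)} = \frac{9}{-8 + w w} = \frac{9}{-8 + w^{2}}$)
$h{\left(F \right)} = 1 + F$ ($h{\left(F \right)} = 1 + F 1 = 1 + F$)
$R{\left(z \right)} = z \left(\frac{9}{8} + z\right)$ ($R{\left(z \right)} = z \left(z + \frac{9}{-8 + \left(-4\right)^{2}}\right) = z \left(z + \frac{9}{-8 + 16}\right) = z \left(z + \frac{9}{8}\right) = z \left(\frac{9}{8} + z\right)$)
$h{\left(5 \right)} R{\left(J{\left(-4,-1 \right)} \right)} = \left(1 + 5\right) \frac{1}{8} \cdot 5 \left(9 + 8 \cdot 5\right) = 6 \cdot \frac{1}{8} \cdot 5 \left(9 + 40\right) = 6 \cdot \frac{1}{8} \cdot 5 \cdot 49 = 6 \cdot \frac{245}{8} = \frac{735}{4}$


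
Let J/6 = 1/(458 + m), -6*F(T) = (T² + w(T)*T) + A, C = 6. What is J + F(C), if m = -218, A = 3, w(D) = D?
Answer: -499/40 ≈ -12.475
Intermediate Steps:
F(T) = -½ - T²/3 (F(T) = -((T² + T*T) + 3)/6 = -((T² + T²) + 3)/6 = -(2*T² + 3)/6 = -(3 + 2*T²)/6 = -½ - T²/3)
J = 1/40 (J = 6/(458 - 218) = 6/240 = 6*(1/240) = 1/40 ≈ 0.025000)
J + F(C) = 1/40 + (-½ - ⅓*6²) = 1/40 + (-½ - ⅓*36) = 1/40 + (-½ - 12) = 1/40 - 25/2 = -499/40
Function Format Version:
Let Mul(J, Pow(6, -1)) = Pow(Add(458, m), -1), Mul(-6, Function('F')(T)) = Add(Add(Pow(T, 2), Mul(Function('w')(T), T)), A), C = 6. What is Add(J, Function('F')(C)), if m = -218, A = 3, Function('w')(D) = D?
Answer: Rational(-499, 40) ≈ -12.475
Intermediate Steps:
Function('F')(T) = Add(Rational(-1, 2), Mul(Rational(-1, 3), Pow(T, 2))) (Function('F')(T) = Mul(Rational(-1, 6), Add(Add(Pow(T, 2), Mul(T, T)), 3)) = Mul(Rational(-1, 6), Add(Add(Pow(T, 2), Pow(T, 2)), 3)) = Mul(Rational(-1, 6), Add(Mul(2, Pow(T, 2)), 3)) = Mul(Rational(-1, 6), Add(3, Mul(2, Pow(T, 2)))) = Add(Rational(-1, 2), Mul(Rational(-1, 3), Pow(T, 2))))
J = Rational(1, 40) (J = Mul(6, Pow(Add(458, -218), -1)) = Mul(6, Pow(240, -1)) = Mul(6, Rational(1, 240)) = Rational(1, 40) ≈ 0.025000)
Add(J, Function('F')(C)) = Add(Rational(1, 40), Add(Rational(-1, 2), Mul(Rational(-1, 3), Pow(6, 2)))) = Add(Rational(1, 40), Add(Rational(-1, 2), Mul(Rational(-1, 3), 36))) = Add(Rational(1, 40), Add(Rational(-1, 2), -12)) = Add(Rational(1, 40), Rational(-25, 2)) = Rational(-499, 40)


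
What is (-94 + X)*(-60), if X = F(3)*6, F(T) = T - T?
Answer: 5640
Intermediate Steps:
F(T) = 0
X = 0 (X = 0*6 = 0)
(-94 + X)*(-60) = (-94 + 0)*(-60) = -94*(-60) = 5640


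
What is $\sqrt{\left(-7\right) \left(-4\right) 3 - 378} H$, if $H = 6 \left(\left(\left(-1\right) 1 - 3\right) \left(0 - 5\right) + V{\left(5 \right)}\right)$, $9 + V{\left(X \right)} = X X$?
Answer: $1512 i \sqrt{6} \approx 3703.6 i$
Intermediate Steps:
$V{\left(X \right)} = -9 + X^{2}$ ($V{\left(X \right)} = -9 + X X = -9 + X^{2}$)
$H = 216$ ($H = 6 \left(\left(\left(-1\right) 1 - 3\right) \left(0 - 5\right) - \left(9 - 5^{2}\right)\right) = 6 \left(\left(-1 - 3\right) \left(-5\right) + \left(-9 + 25\right)\right) = 6 \left(\left(-4\right) \left(-5\right) + 16\right) = 6 \left(20 + 16\right) = 6 \cdot 36 = 216$)
$\sqrt{\left(-7\right) \left(-4\right) 3 - 378} H = \sqrt{\left(-7\right) \left(-4\right) 3 - 378} \cdot 216 = \sqrt{28 \cdot 3 - 378} \cdot 216 = \sqrt{84 - 378} \cdot 216 = \sqrt{-294} \cdot 216 = 7 i \sqrt{6} \cdot 216 = 1512 i \sqrt{6}$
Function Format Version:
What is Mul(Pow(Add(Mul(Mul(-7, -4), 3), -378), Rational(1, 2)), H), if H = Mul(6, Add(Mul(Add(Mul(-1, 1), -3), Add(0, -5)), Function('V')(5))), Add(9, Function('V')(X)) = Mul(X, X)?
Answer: Mul(1512, I, Pow(6, Rational(1, 2))) ≈ Mul(3703.6, I)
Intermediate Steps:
Function('V')(X) = Add(-9, Pow(X, 2)) (Function('V')(X) = Add(-9, Mul(X, X)) = Add(-9, Pow(X, 2)))
H = 216 (H = Mul(6, Add(Mul(Add(Mul(-1, 1), -3), Add(0, -5)), Add(-9, Pow(5, 2)))) = Mul(6, Add(Mul(Add(-1, -3), -5), Add(-9, 25))) = Mul(6, Add(Mul(-4, -5), 16)) = Mul(6, Add(20, 16)) = Mul(6, 36) = 216)
Mul(Pow(Add(Mul(Mul(-7, -4), 3), -378), Rational(1, 2)), H) = Mul(Pow(Add(Mul(Mul(-7, -4), 3), -378), Rational(1, 2)), 216) = Mul(Pow(Add(Mul(28, 3), -378), Rational(1, 2)), 216) = Mul(Pow(Add(84, -378), Rational(1, 2)), 216) = Mul(Pow(-294, Rational(1, 2)), 216) = Mul(Mul(7, I, Pow(6, Rational(1, 2))), 216) = Mul(1512, I, Pow(6, Rational(1, 2)))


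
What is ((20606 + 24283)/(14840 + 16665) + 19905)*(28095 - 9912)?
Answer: 11403503252262/31505 ≈ 3.6196e+8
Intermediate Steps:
((20606 + 24283)/(14840 + 16665) + 19905)*(28095 - 9912) = (44889/31505 + 19905)*18183 = (627151914/31505)*18183 = 11403503252262/31505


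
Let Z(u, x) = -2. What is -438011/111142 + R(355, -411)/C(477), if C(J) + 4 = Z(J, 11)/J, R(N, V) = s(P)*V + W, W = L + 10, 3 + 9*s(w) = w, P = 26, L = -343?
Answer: 7250044769/21228122 ≈ 341.53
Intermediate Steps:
s(w) = -⅓ + w/9
W = -333 (W = -343 + 10 = -333)
R(N, V) = -333 + 23*V/9 (R(N, V) = (-⅓ + (⅑)*26)*V - 333 = (-⅓ + 26/9)*V - 333 = 23*V/9 - 333 = -333 + 23*V/9)
C(J) = -4 - 2/J
-438011/111142 + R(355, -411)/C(477) = -438011/111142 + (-333 + (23/9)*(-411))/(-4 - 2/477) = -438011*1/111142 + (-333 - 3151/3)/(-4 - 2*1/477) = -438011/111142 - 4150/(3*(-4 - 2/477)) = -438011/111142 - 4150/(3*(-1910/477)) = -438011/111142 - 4150/3*(-477/1910) = -438011/111142 + 65985/191 = 7250044769/21228122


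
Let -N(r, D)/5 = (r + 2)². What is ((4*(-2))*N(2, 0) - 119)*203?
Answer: 105763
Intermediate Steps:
N(r, D) = -5*(2 + r)² (N(r, D) = -5*(r + 2)² = -5*(2 + r)²)
((4*(-2))*N(2, 0) - 119)*203 = ((4*(-2))*(-5*(2 + 2)²) - 119)*203 = (-(-40)*4² - 119)*203 = (-(-40)*16 - 119)*203 = (-8*(-80) - 119)*203 = (640 - 119)*203 = 521*203 = 105763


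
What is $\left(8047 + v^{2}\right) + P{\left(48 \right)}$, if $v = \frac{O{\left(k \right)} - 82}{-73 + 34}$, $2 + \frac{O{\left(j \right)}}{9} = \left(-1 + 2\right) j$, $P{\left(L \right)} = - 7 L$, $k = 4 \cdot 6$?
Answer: $\frac{11741887}{1521} \approx 7719.8$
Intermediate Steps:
$k = 24$
$O{\left(j \right)} = -18 + 9 j$ ($O{\left(j \right)} = -18 + 9 \left(-1 + 2\right) j = -18 + 9 \cdot 1 j = -18 + 9 j$)
$v = - \frac{116}{39}$ ($v = \frac{\left(-18 + 9 \cdot 24\right) - 82}{-73 + 34} = \frac{\left(-18 + 216\right) - 82}{-39} = \left(198 - 82\right) \left(- \frac{1}{39}\right) = 116 \left(- \frac{1}{39}\right) = - \frac{116}{39} \approx -2.9744$)
$\left(8047 + v^{2}\right) + P{\left(48 \right)} = \left(8047 + \left(- \frac{116}{39}\right)^{2}\right) - 336 = \left(8047 + \frac{13456}{1521}\right) - 336 = \frac{12252943}{1521} - 336 = \frac{11741887}{1521}$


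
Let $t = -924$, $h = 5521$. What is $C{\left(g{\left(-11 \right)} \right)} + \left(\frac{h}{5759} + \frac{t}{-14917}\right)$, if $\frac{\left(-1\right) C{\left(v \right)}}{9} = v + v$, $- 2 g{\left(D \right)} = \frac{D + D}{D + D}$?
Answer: $\frac{122977300}{12272429} \approx 10.021$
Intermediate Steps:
$g{\left(D \right)} = - \frac{1}{2}$ ($g{\left(D \right)} = - \frac{\left(D + D\right) \frac{1}{D + D}}{2} = - \frac{2 D \frac{1}{2 D}}{2} = \left(- \frac{1}{2}\right) 1 = - \frac{1}{2}$)
$C{\left(v \right)} = - 18 v$ ($C{\left(v \right)} = - 9 \left(v + v\right) = - 9 \cdot 2 v = - 18 v$)
$C{\left(g{\left(-11 \right)} \right)} + \left(\frac{h}{5759} + \frac{t}{-14917}\right) = \left(-18\right) \left(- \frac{1}{2}\right) + \left(\frac{5521}{5759} - \frac{924}{-14917}\right) = 9 + \left(5521 \cdot \frac{1}{5759} - - \frac{132}{2131}\right) = 9 + \left(\frac{5521}{5759} + \frac{132}{2131}\right) = 9 + \frac{12525439}{12272429} = \frac{122977300}{12272429}$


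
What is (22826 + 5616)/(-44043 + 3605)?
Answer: -14221/20219 ≈ -0.70335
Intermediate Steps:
(22826 + 5616)/(-44043 + 3605) = 28442/(-40438) = 28442*(-1/40438) = -14221/20219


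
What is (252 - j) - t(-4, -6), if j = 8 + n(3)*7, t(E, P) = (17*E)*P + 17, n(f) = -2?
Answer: -167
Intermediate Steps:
t(E, P) = 17 + 17*E*P (t(E, P) = 17*E*P + 17 = 17 + 17*E*P)
j = -6 (j = 8 - 2*7 = 8 - 14 = -6)
(252 - j) - t(-4, -6) = (252 - 1*(-6)) - (17 + 17*(-4)*(-6)) = (252 + 6) - (17 + 408) = 258 - 1*425 = 258 - 425 = -167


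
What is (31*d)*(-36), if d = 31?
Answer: -34596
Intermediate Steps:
(31*d)*(-36) = (31*31)*(-36) = 961*(-36) = -34596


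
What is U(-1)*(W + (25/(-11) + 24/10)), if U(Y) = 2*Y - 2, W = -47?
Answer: 10312/55 ≈ 187.49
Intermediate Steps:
U(Y) = -2 + 2*Y
U(-1)*(W + (25/(-11) + 24/10)) = (-2 + 2*(-1))*(-47 + (25/(-11) + 24/10)) = (-2 - 2)*(-47 + (25*(-1/11) + 24*(⅒))) = -4*(-47 + (-25/11 + 12/5)) = -4*(-47 + 7/55) = -4*(-2578/55) = 10312/55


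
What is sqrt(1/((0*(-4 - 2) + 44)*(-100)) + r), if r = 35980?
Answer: sqrt(1741431989)/220 ≈ 189.68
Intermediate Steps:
sqrt(1/((0*(-4 - 2) + 44)*(-100)) + r) = sqrt(1/((0*(-4 - 2) + 44)*(-100)) + 35980) = sqrt(1/((0*(-6) + 44)*(-100)) + 35980) = sqrt(1/((0 + 44)*(-100)) + 35980) = sqrt(1/(44*(-100)) + 35980) = sqrt(1/(-4400) + 35980) = sqrt(-1/4400 + 35980) = sqrt(158311999/4400) = sqrt(1741431989)/220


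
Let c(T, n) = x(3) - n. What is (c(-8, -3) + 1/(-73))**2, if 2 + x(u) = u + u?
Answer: 260100/5329 ≈ 48.808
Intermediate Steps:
x(u) = -2 + 2*u (x(u) = -2 + (u + u) = -2 + 2*u)
c(T, n) = 4 - n (c(T, n) = (-2 + 2*3) - n = (-2 + 6) - n = 4 - n)
(c(-8, -3) + 1/(-73))**2 = ((4 - 1*(-3)) + 1/(-73))**2 = ((4 + 3) - 1/73)**2 = (7 - 1/73)**2 = (510/73)**2 = 260100/5329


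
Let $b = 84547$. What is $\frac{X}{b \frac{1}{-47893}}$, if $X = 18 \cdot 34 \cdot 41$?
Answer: $- \frac{1201731156}{84547} \approx -14214.0$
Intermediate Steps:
$X = 25092$ ($X = 612 \cdot 41 = 25092$)
$\frac{X}{b \frac{1}{-47893}} = \frac{25092}{84547 \frac{1}{-47893}} = \frac{25092}{84547 \left(- \frac{1}{47893}\right)} = \frac{25092}{- \frac{84547}{47893}} = 25092 \left(- \frac{47893}{84547}\right) = - \frac{1201731156}{84547}$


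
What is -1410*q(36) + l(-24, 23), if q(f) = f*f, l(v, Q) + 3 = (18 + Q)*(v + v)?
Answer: -1829331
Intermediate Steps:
l(v, Q) = -3 + 2*v*(18 + Q) (l(v, Q) = -3 + (18 + Q)*(v + v) = -3 + (18 + Q)*(2*v) = -3 + 2*v*(18 + Q))
q(f) = f²
-1410*q(36) + l(-24, 23) = -1410*36² + (-3 + 36*(-24) + 2*23*(-24)) = -1410*1296 + (-3 - 864 - 1104) = -1827360 - 1971 = -1829331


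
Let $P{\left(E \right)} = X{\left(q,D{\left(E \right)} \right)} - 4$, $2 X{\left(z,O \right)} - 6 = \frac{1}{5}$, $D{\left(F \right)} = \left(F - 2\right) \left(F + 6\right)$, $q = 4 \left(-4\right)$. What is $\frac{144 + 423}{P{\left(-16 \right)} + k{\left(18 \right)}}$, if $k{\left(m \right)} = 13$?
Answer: $\frac{5670}{121} \approx 46.859$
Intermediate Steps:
$q = -16$
$D{\left(F \right)} = \left(-2 + F\right) \left(6 + F\right)$
$X{\left(z,O \right)} = \frac{31}{10}$ ($X{\left(z,O \right)} = 3 + \frac{1}{2 \cdot 5} = 3 + \frac{1}{2} \cdot \frac{1}{5} = 3 + \frac{1}{10} = \frac{31}{10}$)
$P{\left(E \right)} = - \frac{9}{10}$ ($P{\left(E \right)} = \frac{31}{10} - 4 = - \frac{9}{10}$)
$\frac{144 + 423}{P{\left(-16 \right)} + k{\left(18 \right)}} = \frac{144 + 423}{- \frac{9}{10} + 13} = \frac{567}{\frac{121}{10}} = 567 \cdot \frac{10}{121} = \frac{5670}{121}$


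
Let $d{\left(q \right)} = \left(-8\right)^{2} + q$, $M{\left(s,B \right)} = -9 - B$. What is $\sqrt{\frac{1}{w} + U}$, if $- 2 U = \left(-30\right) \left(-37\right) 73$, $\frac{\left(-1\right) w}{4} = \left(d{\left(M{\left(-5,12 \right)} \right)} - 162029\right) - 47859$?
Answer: $\frac{i \sqrt{7136299787281655}}{419690} \approx 201.28 i$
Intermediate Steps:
$d{\left(q \right)} = 64 + q$
$w = 839380$ ($w = - 4 \left(\left(\left(64 - 21\right) - 162029\right) - 47859\right) = - 4 \left(\left(43 - 162029\right) - 47859\right) = - 4 \left(-161986 - 47859\right) = \left(-4\right) \left(-209845\right) = 839380$)
$U = -40515$ ($U = - \frac{\left(-30\right) \left(-37\right) 73}{2} = - \frac{1110 \cdot 73}{2} = \left(- \frac{1}{2}\right) 81030 = -40515$)
$\sqrt{\frac{1}{w} + U} = \sqrt{\frac{1}{839380} - 40515} = \sqrt{- \frac{34007480699}{839380}} = \frac{i \sqrt{7136299787281655}}{419690}$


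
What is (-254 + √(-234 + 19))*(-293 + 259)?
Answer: 8636 - 34*I*√215 ≈ 8636.0 - 498.54*I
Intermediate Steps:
(-254 + √(-234 + 19))*(-293 + 259) = (-254 + √(-215))*(-34) = (-254 + I*√215)*(-34) = 8636 - 34*I*√215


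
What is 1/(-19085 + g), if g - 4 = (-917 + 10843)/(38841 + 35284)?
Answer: -74125/1414369199 ≈ -5.2409e-5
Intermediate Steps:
g = 306426/74125 (g = 4 + (-917 + 10843)/(38841 + 35284) = 4 + 9926/74125 = 306426/74125 ≈ 4.1339)
1/(-19085 + g) = 1/(-19085 + 306426/74125) = 1/(-1414369199/74125) = -74125/1414369199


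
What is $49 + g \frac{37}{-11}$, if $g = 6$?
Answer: $\frac{317}{11} \approx 28.818$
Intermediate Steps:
$49 + g \frac{37}{-11} = 49 + 6 \frac{37}{-11} = 49 + 6 \cdot 37 \left(- \frac{1}{11}\right) = 49 + 6 \left(- \frac{37}{11}\right) = 49 - \frac{222}{11} = \frac{317}{11}$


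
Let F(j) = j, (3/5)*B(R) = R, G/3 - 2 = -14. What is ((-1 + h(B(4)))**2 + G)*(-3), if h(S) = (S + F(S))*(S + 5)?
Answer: -1931965/27 ≈ -71554.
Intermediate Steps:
G = -36 (G = 6 + 3*(-14) = 6 - 42 = -36)
B(R) = 5*R/3
h(S) = 2*S*(5 + S) (h(S) = (S + S)*(S + 5) = (2*S)*(5 + S) = 2*S*(5 + S))
((-1 + h(B(4)))**2 + G)*(-3) = ((-1 + 2*((5/3)*4)*(5 + (5/3)*4))**2 - 36)*(-3) = ((-1 + 2*(20/3)*(5 + 20/3))**2 - 36)*(-3) = ((-1 + 2*(20/3)*(35/3))**2 - 36)*(-3) = ((-1 + 1400/9)**2 - 36)*(-3) = ((1391/9)**2 - 36)*(-3) = (1934881/81 - 36)*(-3) = (1931965/81)*(-3) = -1931965/27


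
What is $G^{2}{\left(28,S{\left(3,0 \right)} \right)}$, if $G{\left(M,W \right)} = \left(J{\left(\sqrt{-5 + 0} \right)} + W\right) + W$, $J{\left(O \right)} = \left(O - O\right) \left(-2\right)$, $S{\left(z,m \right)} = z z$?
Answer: $324$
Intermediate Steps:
$S{\left(z,m \right)} = z^{2}$
$J{\left(O \right)} = 0$ ($J{\left(O \right)} = 0 \left(-2\right) = 0$)
$G{\left(M,W \right)} = 2 W$ ($G{\left(M,W \right)} = \left(0 + W\right) + W = W + W = 2 W$)
$G^{2}{\left(28,S{\left(3,0 \right)} \right)} = \left(2 \cdot 3^{2}\right)^{2} = \left(2 \cdot 9\right)^{2} = 18^{2} = 324$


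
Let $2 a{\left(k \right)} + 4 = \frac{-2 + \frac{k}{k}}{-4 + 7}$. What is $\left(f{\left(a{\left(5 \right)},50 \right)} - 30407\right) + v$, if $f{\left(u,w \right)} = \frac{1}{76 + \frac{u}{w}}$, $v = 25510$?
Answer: $- \frac{111587639}{22787} \approx -4897.0$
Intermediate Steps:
$a{\left(k \right)} = - \frac{13}{6}$ ($a{\left(k \right)} = -2 + \frac{\left(-2 + \frac{k}{k}\right) \frac{1}{-4 + 7}}{2} = -2 + \frac{\left(-2 + 1\right) \frac{1}{3}}{2} = -2 + \frac{\left(-1\right) \frac{1}{3}}{2} = -2 + \frac{1}{2} \left(- \frac{1}{3}\right) = -2 - \frac{1}{6} = - \frac{13}{6}$)
$\left(f{\left(a{\left(5 \right)},50 \right)} - 30407\right) + v = \left(\frac{50}{- \frac{13}{6} + 76 \cdot 50} - 30407\right) + 25510 = \left(\frac{50}{- \frac{13}{6} + 3800} - 30407\right) + 25510 = \left(\frac{50}{\frac{22787}{6}} - 30407\right) + 25510 = \left(50 \cdot \frac{6}{22787} - 30407\right) + 25510 = \left(\frac{300}{22787} - 30407\right) + 25510 = - \frac{692884009}{22787} + 25510 = - \frac{111587639}{22787}$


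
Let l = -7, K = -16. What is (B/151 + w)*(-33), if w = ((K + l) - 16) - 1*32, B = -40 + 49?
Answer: 353496/151 ≈ 2341.0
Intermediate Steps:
B = 9
w = -71 (w = ((-16 - 7) - 16) - 1*32 = (-23 - 16) - 32 = -39 - 32 = -71)
(B/151 + w)*(-33) = (9/151 - 71)*(-33) = -10712/151*(-33) = 353496/151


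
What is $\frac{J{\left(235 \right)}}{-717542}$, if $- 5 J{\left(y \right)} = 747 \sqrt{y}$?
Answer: $\frac{747 \sqrt{235}}{3587710} \approx 0.0031918$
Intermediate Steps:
$J{\left(y \right)} = - \frac{747 \sqrt{y}}{5}$
$\frac{J{\left(235 \right)}}{-717542} = \frac{\left(- \frac{747}{5}\right) \sqrt{235}}{-717542} = - \frac{747 \sqrt{235}}{5} \left(- \frac{1}{717542}\right) = \frac{747 \sqrt{235}}{3587710}$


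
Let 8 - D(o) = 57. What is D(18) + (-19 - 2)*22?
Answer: -511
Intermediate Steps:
D(o) = -49 (D(o) = 8 - 1*57 = 8 - 57 = -49)
D(18) + (-19 - 2)*22 = -49 + (-19 - 2)*22 = -49 - 21*22 = -49 - 462 = -511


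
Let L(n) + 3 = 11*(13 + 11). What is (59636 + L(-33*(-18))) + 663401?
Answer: 723298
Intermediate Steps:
L(n) = 261 (L(n) = -3 + 11*(13 + 11) = -3 + 11*24 = -3 + 264 = 261)
(59636 + L(-33*(-18))) + 663401 = (59636 + 261) + 663401 = 59897 + 663401 = 723298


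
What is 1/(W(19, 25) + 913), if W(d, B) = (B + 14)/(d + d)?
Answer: 38/34733 ≈ 0.0010941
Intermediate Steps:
W(d, B) = (14 + B)/(2*d) (W(d, B) = (14 + B)/((2*d)) = (14 + B)*(1/(2*d)) = (14 + B)/(2*d))
1/(W(19, 25) + 913) = 1/((½)*(14 + 25)/19 + 913) = 1/((½)*(1/19)*39 + 913) = 1/(39/38 + 913) = 1/(34733/38) = 38/34733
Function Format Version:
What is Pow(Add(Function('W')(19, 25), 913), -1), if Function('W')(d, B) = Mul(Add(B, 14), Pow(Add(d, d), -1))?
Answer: Rational(38, 34733) ≈ 0.0010941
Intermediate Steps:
Function('W')(d, B) = Mul(Rational(1, 2), Pow(d, -1), Add(14, B)) (Function('W')(d, B) = Mul(Add(14, B), Pow(Mul(2, d), -1)) = Mul(Add(14, B), Mul(Rational(1, 2), Pow(d, -1))) = Mul(Rational(1, 2), Pow(d, -1), Add(14, B)))
Pow(Add(Function('W')(19, 25), 913), -1) = Pow(Add(Mul(Rational(1, 2), Pow(19, -1), Add(14, 25)), 913), -1) = Pow(Add(Mul(Rational(1, 2), Rational(1, 19), 39), 913), -1) = Pow(Add(Rational(39, 38), 913), -1) = Pow(Rational(34733, 38), -1) = Rational(38, 34733)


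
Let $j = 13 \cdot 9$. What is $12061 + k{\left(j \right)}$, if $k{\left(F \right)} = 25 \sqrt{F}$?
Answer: $12061 + 75 \sqrt{13} \approx 12331.0$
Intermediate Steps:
$j = 117$
$12061 + k{\left(j \right)} = 12061 + 25 \sqrt{117} = 12061 + 25 \cdot 3 \sqrt{13} = 12061 + 75 \sqrt{13}$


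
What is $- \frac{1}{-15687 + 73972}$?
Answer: $- \frac{1}{58285} \approx -1.7157 \cdot 10^{-5}$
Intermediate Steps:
$- \frac{1}{-15687 + 73972} = - \frac{1}{58285}$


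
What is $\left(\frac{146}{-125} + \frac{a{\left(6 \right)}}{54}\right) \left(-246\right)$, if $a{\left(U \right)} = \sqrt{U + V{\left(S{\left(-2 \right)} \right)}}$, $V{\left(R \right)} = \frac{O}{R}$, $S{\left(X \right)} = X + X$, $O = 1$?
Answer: $\frac{35916}{125} - \frac{41 \sqrt{23}}{18} \approx 276.4$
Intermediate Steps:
$S{\left(X \right)} = 2 X$
$V{\left(R \right)} = \frac{1}{R}$ ($V{\left(R \right)} = 1 \frac{1}{R} = \frac{1}{R}$)
$a{\left(U \right)} = \sqrt{- \frac{1}{4} + U}$ ($a{\left(U \right)} = \sqrt{U + \frac{1}{2 \left(-2\right)}} = \sqrt{U + \frac{1}{-4}} = \sqrt{U - \frac{1}{4}} = \sqrt{- \frac{1}{4} + U}$)
$\left(\frac{146}{-125} + \frac{a{\left(6 \right)}}{54}\right) \left(-246\right) = \left(\frac{146}{-125} + \frac{\frac{1}{2} \sqrt{-1 + 4 \cdot 6}}{54}\right) \left(-246\right) = \left(146 \left(- \frac{1}{125}\right) + \frac{\sqrt{-1 + 24}}{2} \cdot \frac{1}{54}\right) \left(-246\right) = \left(- \frac{146}{125} + \frac{\sqrt{23}}{2} \cdot \frac{1}{54}\right) \left(-246\right) = \left(- \frac{146}{125} + \frac{\sqrt{23}}{108}\right) \left(-246\right) = \frac{35916}{125} - \frac{41 \sqrt{23}}{18}$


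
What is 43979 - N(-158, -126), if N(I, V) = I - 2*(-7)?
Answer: 44123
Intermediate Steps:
N(I, V) = 14 + I (N(I, V) = I + 14 = 14 + I)
43979 - N(-158, -126) = 43979 - (14 - 158) = 43979 - 1*(-144) = 43979 + 144 = 44123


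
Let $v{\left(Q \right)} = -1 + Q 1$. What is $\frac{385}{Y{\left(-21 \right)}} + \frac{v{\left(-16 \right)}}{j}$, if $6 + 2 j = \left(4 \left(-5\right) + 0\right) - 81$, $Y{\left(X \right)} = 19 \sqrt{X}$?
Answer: $\frac{34}{107} - \frac{55 i \sqrt{21}}{57} \approx 0.31776 - 4.4218 i$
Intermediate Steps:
$v{\left(Q \right)} = -1 + Q$
$j = - \frac{107}{2}$ ($j = -3 + \frac{\left(4 \left(-5\right) + 0\right) - 81}{2} = -3 + \frac{\left(-20 + 0\right) - 81}{2} = -3 + \frac{-20 - 81}{2} = -3 + \frac{1}{2} \left(-101\right) = -3 - \frac{101}{2} = - \frac{107}{2} \approx -53.5$)
$\frac{385}{Y{\left(-21 \right)}} + \frac{v{\left(-16 \right)}}{j} = \frac{385}{19 \sqrt{-21}} + \frac{-1 - 16}{- \frac{107}{2}} = \frac{385}{19 i \sqrt{21}} - - \frac{34}{107} = \frac{385}{19 i \sqrt{21}} + \frac{34}{107} = 385 \left(- \frac{i \sqrt{21}}{399}\right) + \frac{34}{107} = - \frac{55 i \sqrt{21}}{57} + \frac{34}{107} = \frac{34}{107} - \frac{55 i \sqrt{21}}{57}$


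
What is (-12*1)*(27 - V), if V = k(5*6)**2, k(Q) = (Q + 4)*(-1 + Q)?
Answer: 11666028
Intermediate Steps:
k(Q) = (-1 + Q)*(4 + Q) (k(Q) = (4 + Q)*(-1 + Q) = (-1 + Q)*(4 + Q))
V = 972196 (V = (-4 + (5*6)**2 + 3*(5*6))**2 = (-4 + 30**2 + 3*30)**2 = (-4 + 900 + 90)**2 = 986**2 = 972196)
(-12*1)*(27 - V) = (-12*1)*(27 - 1*972196) = -12*(27 - 972196) = -12*(-972169) = 11666028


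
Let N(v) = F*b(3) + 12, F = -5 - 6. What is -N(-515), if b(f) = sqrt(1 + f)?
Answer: 10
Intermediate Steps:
F = -11
N(v) = -10 (N(v) = -11*sqrt(1 + 3) + 12 = -11*sqrt(4) + 12 = -11*2 + 12 = -22 + 12 = -10)
-N(-515) = -1*(-10) = 10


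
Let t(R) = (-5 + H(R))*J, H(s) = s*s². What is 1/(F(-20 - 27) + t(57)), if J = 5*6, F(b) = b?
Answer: 1/5555593 ≈ 1.8000e-7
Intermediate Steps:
H(s) = s³
J = 30
t(R) = -150 + 30*R³ (t(R) = (-5 + R³)*30 = -150 + 30*R³)
1/(F(-20 - 27) + t(57)) = 1/((-20 - 27) + (-150 + 30*57³)) = 1/(-47 + (-150 + 30*185193)) = 1/(-47 + (-150 + 5555790)) = 1/(-47 + 5555640) = 1/5555593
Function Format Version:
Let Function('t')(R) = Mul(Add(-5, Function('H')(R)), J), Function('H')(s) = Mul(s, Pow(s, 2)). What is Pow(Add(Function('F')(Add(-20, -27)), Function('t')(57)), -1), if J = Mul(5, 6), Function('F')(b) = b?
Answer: Rational(1, 5555593) ≈ 1.8000e-7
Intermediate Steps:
Function('H')(s) = Pow(s, 3)
J = 30
Function('t')(R) = Add(-150, Mul(30, Pow(R, 3))) (Function('t')(R) = Mul(Add(-5, Pow(R, 3)), 30) = Add(-150, Mul(30, Pow(R, 3))))
Pow(Add(Function('F')(Add(-20, -27)), Function('t')(57)), -1) = Pow(Add(Add(-20, -27), Add(-150, Mul(30, Pow(57, 3)))), -1) = Pow(Add(-47, Add(-150, Mul(30, 185193))), -1) = Pow(Add(-47, Add(-150, 5555790)), -1) = Pow(Add(-47, 5555640), -1) = Pow(5555593, -1) = Rational(1, 5555593)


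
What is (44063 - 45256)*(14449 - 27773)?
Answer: 15895532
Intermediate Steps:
(44063 - 45256)*(14449 - 27773) = -1193*(-13324) = 15895532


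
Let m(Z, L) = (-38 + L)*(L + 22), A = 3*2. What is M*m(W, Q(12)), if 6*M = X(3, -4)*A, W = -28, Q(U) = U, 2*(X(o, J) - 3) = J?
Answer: -884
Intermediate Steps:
X(o, J) = 3 + J/2
A = 6
m(Z, L) = (-38 + L)*(22 + L)
M = 1 (M = ((3 + (1/2)*(-4))*6)/6 = ((3 - 2)*6)/6 = (1*6)/6 = (1/6)*6 = 1)
M*m(W, Q(12)) = 1*(-836 + 12**2 - 16*12) = 1*(-836 + 144 - 192) = 1*(-884) = -884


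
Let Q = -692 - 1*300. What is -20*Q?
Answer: 19840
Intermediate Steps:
Q = -992 (Q = -692 - 300 = -992)
-20*Q = -20*(-992) = 19840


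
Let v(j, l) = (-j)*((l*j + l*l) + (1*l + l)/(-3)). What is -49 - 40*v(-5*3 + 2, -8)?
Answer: -270547/3 ≈ -90182.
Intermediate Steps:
v(j, l) = -j*(l² - 2*l/3 + j*l) (v(j, l) = (-j)*((j*l + l²) + (l + l)*(-⅓)) = (-j)*((l² + j*l) + (2*l)*(-⅓)) = (-j)*((l² + j*l) - 2*l/3) = (-j)*(l² - 2*l/3 + j*l) = -j*(l² - 2*l/3 + j*l))
-49 - 40*v(-5*3 + 2, -8) = -49 - 40*(-5*3 + 2)*(-8)*(2 - 3*(-5*3 + 2) - 3*(-8))/3 = -49 - 40*(-15 + 2)*(-8)*(2 - 3*(-15 + 2) + 24)/3 = -49 - 40*(-13)*(-8)*(2 - 3*(-13) + 24)/3 = -49 - 40*(-13)*(-8)*(2 + 39 + 24)/3 = -49 - 40*(-13)*(-8)*65/3 = -49 - 40*6760/3 = -49 - 270400/3 = -270547/3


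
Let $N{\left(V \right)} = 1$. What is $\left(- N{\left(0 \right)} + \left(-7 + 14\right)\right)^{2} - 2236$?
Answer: $-2200$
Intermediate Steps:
$\left(- N{\left(0 \right)} + \left(-7 + 14\right)\right)^{2} - 2236 = \left(\left(-1\right) 1 + \left(-7 + 14\right)\right)^{2} - 2236 = \left(-1 + 7\right)^{2} - 2236 = 6^{2} - 2236 = 36 - 2236 = -2200$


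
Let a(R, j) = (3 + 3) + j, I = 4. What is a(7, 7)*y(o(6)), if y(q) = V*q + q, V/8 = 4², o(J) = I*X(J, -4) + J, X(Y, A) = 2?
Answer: 23478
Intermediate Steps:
o(J) = 8 + J (o(J) = 4*2 + J = 8 + J)
V = 128 (V = 8*4² = 8*16 = 128)
a(R, j) = 6 + j
y(q) = 129*q (y(q) = 128*q + q = 129*q)
a(7, 7)*y(o(6)) = (6 + 7)*(129*(8 + 6)) = 13*(129*14) = 13*1806 = 23478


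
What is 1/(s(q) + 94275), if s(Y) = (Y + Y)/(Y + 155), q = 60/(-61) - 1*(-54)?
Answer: 12689/1196261943 ≈ 1.0607e-5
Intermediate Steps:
q = 3234/61 (q = 60*(-1/61) + 54 = -60/61 + 54 = 3234/61 ≈ 53.016)
s(Y) = 2*Y/(155 + Y) (s(Y) = (2*Y)/(155 + Y) = 2*Y/(155 + Y))
1/(s(q) + 94275) = 1/(2*(3234/61)/(155 + 3234/61) + 94275) = 1/(2*(3234/61)/(12689/61) + 94275) = 1/(2*(3234/61)*(61/12689) + 94275) = 1/(6468/12689 + 94275) = 1/(1196261943/12689) = 12689/1196261943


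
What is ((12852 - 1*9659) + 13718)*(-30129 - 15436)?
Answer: -770549715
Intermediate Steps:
((12852 - 1*9659) + 13718)*(-30129 - 15436) = ((12852 - 9659) + 13718)*(-45565) = (3193 + 13718)*(-45565) = 16911*(-45565) = -770549715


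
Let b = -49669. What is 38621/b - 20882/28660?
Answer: -1072032959/711756770 ≈ -1.5062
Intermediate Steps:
38621/b - 20882/28660 = 38621/(-49669) - 20882/28660 = 38621*(-1/49669) - 20882*1/28660 = -38621/49669 - 10441/14330 = -1072032959/711756770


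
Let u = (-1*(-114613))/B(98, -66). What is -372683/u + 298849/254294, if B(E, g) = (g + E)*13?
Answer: -39390505153195/29145398222 ≈ -1351.5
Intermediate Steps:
B(E, g) = 13*E + 13*g (B(E, g) = (E + g)*13 = 13*E + 13*g)
u = 114613/416 (u = (-1*(-114613))/(13*98 + 13*(-66)) = 114613/(1274 - 858) = 114613/416 ≈ 275.51)
-372683/u + 298849/254294 = -372683/114613/416 + 298849/254294 = -372683*416/114613 + 298849*(1/254294) = -155036128/114613 + 298849/254294 = -39390505153195/29145398222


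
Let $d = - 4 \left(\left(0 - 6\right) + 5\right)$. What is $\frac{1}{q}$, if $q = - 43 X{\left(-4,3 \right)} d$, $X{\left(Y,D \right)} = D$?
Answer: $- \frac{1}{516} \approx -0.001938$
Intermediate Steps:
$d = 4$ ($d = - 4 \left(\left(0 - 6\right) + 5\right) = - 4 \left(-6 + 5\right) = \left(-4\right) \left(-1\right) = 4$)
$q = -516$ ($q = \left(-43\right) 3 \cdot 4 = \left(-129\right) 4 = -516$)
$\frac{1}{q} = \frac{1}{-516} = - \frac{1}{516}$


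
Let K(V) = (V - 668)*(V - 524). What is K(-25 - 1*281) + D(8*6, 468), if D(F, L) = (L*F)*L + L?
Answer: 11322040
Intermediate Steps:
D(F, L) = L + F*L² (D(F, L) = (F*L)*L + L = F*L² + L = L + F*L²)
K(V) = (-668 + V)*(-524 + V)
K(-25 - 1*281) + D(8*6, 468) = (350032 + (-25 - 1*281)² - 1192*(-25 - 1*281)) + 468*(1 + (8*6)*468) = (350032 + (-25 - 281)² - 1192*(-25 - 281)) + 468*(1 + 48*468) = (350032 + (-306)² - 1192*(-306)) + 468*(1 + 22464) = (350032 + 93636 + 364752) + 468*22465 = 808420 + 10513620 = 11322040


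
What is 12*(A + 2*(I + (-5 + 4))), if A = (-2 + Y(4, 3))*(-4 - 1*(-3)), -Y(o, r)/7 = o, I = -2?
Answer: 288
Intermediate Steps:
Y(o, r) = -7*o
A = 30 (A = (-2 - 7*4)*(-4 - 1*(-3)) = (-2 - 28)*(-4 + 3) = -30*(-1) = 30)
12*(A + 2*(I + (-5 + 4))) = 12*(30 + 2*(-2 + (-5 + 4))) = 12*(30 + 2*(-2 - 1)) = 12*(30 + 2*(-3)) = 12*(30 - 6) = 12*24 = 288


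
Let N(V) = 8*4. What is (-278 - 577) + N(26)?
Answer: -823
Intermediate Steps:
N(V) = 32
(-278 - 577) + N(26) = (-278 - 577) + 32 = -855 + 32 = -823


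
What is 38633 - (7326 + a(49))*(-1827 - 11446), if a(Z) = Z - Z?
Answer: 97276631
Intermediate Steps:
a(Z) = 0
38633 - (7326 + a(49))*(-1827 - 11446) = 38633 - (7326 + 0)*(-1827 - 11446) = 38633 - 7326*(-13273) = 38633 - 1*(-97237998) = 38633 + 97237998 = 97276631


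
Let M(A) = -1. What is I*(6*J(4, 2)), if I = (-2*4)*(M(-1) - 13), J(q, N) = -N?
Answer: -1344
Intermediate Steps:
I = 112 (I = (-2*4)*(-1 - 13) = -8*(-14) = 112)
I*(6*J(4, 2)) = 112*(6*(-1*2)) = 112*(6*(-2)) = 112*(-12) = -1344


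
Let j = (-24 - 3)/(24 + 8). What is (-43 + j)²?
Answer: 1968409/1024 ≈ 1922.3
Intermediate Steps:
j = -27/32 ≈ -0.84375
(-43 + j)² = (-43 - 27/32)² = (-1403/32)² = 1968409/1024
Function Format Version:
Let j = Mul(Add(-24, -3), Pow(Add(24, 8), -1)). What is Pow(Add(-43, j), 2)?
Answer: Rational(1968409, 1024) ≈ 1922.3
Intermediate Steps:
j = Rational(-27, 32) (j = Mul(-27, Pow(32, -1)) = Mul(-27, Rational(1, 32)) = Rational(-27, 32) ≈ -0.84375)
Pow(Add(-43, j), 2) = Pow(Add(-43, Rational(-27, 32)), 2) = Pow(Rational(-1403, 32), 2) = Rational(1968409, 1024)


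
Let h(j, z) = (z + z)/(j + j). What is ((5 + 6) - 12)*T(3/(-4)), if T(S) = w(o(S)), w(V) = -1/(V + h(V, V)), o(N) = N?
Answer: 4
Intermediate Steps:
h(j, z) = z/j (h(j, z) = (2*z)/((2*j)) = (2*z)*(1/(2*j)) = z/j)
w(V) = -1/(1 + V) (w(V) = -1/(V + V/V) = -1/(V + 1) = -1/(1 + V))
T(S) = -1/(1 + S)
((5 + 6) - 12)*T(3/(-4)) = ((5 + 6) - 12)*(-1/(1 + 3/(-4))) = (11 - 12)*(-1/(1 + 3*(-¼))) = -(-1)/(1 - ¾) = -(-1)/¼ = -(-1)*4 = -1*(-4) = 4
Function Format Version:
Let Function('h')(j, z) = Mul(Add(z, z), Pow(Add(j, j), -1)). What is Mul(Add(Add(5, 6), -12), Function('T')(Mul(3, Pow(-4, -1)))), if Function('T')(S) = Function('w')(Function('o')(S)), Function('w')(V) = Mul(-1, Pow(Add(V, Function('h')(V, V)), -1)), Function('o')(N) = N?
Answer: 4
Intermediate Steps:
Function('h')(j, z) = Mul(z, Pow(j, -1)) (Function('h')(j, z) = Mul(Mul(2, z), Pow(Mul(2, j), -1)) = Mul(Mul(2, z), Mul(Rational(1, 2), Pow(j, -1))) = Mul(z, Pow(j, -1)))
Function('w')(V) = Mul(-1, Pow(Add(1, V), -1)) (Function('w')(V) = Mul(-1, Pow(Add(V, Mul(V, Pow(V, -1))), -1)) = Mul(-1, Pow(Add(V, 1), -1)) = Mul(-1, Pow(Add(1, V), -1)))
Function('T')(S) = Mul(-1, Pow(Add(1, S), -1))
Mul(Add(Add(5, 6), -12), Function('T')(Mul(3, Pow(-4, -1)))) = Mul(Add(Add(5, 6), -12), Mul(-1, Pow(Add(1, Mul(3, Pow(-4, -1))), -1))) = Mul(Add(11, -12), Mul(-1, Pow(Add(1, Mul(3, Rational(-1, 4))), -1))) = Mul(-1, Mul(-1, Pow(Add(1, Rational(-3, 4)), -1))) = Mul(-1, Mul(-1, Pow(Rational(1, 4), -1))) = Mul(-1, Mul(-1, 4)) = Mul(-1, -4) = 4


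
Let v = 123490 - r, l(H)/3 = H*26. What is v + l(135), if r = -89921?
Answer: 223941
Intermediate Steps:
l(H) = 78*H (l(H) = 3*(H*26) = 3*(26*H) = 78*H)
v = 213411 (v = 123490 - 1*(-89921) = 123490 + 89921 = 213411)
v + l(135) = 213411 + 78*135 = 213411 + 10530 = 223941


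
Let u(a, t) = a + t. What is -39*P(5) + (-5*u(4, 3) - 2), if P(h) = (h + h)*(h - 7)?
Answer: 743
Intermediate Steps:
P(h) = 2*h*(-7 + h) (P(h) = (2*h)*(-7 + h) = 2*h*(-7 + h))
-39*P(5) + (-5*u(4, 3) - 2) = -78*5*(-7 + 5) + (-5*(4 + 3) - 2) = -78*5*(-2) + (-5*7 - 2) = -39*(-20) + (-35 - 2) = 780 - 37 = 743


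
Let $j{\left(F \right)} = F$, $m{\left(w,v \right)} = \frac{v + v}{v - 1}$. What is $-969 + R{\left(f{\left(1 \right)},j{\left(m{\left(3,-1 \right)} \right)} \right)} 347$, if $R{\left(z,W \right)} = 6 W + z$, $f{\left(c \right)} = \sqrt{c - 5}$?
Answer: $1113 + 694 i \approx 1113.0 + 694.0 i$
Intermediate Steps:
$m{\left(w,v \right)} = \frac{2 v}{-1 + v}$
$f{\left(c \right)} = \sqrt{-5 + c}$
$R{\left(z,W \right)} = z + 6 W$
$-969 + R{\left(f{\left(1 \right)},j{\left(m{\left(3,-1 \right)} \right)} \right)} 347 = -969 + \left(\sqrt{-5 + 1} + 6 \cdot 2 \left(-1\right) \frac{1}{-1 - 1}\right) 347 = -969 + \left(\sqrt{-4} + 6 \cdot 2 \left(-1\right) \frac{1}{-2}\right) 347 = -969 + \left(2 i + 6 \cdot 2 \left(-1\right) \left(- \frac{1}{2}\right)\right) 347 = -969 + \left(2 i + 6 \cdot 1\right) 347 = -969 + \left(2 i + 6\right) 347 = -969 + \left(6 + 2 i\right) 347 = -969 + \left(2082 + 694 i\right) = 1113 + 694 i$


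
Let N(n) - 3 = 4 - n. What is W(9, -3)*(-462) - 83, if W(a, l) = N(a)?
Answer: 841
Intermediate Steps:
N(n) = 7 - n (N(n) = 3 + (4 - n) = 7 - n)
W(a, l) = 7 - a
W(9, -3)*(-462) - 83 = (7 - 1*9)*(-462) - 83 = (7 - 9)*(-462) - 83 = -2*(-462) - 83 = 924 - 83 = 841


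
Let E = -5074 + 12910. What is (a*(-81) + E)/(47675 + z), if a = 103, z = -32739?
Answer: -507/14936 ≈ -0.033945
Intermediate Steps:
E = 7836
(a*(-81) + E)/(47675 + z) = (103*(-81) + 7836)/(47675 - 32739) = (-8343 + 7836)/14936 = -507*1/14936 = -507/14936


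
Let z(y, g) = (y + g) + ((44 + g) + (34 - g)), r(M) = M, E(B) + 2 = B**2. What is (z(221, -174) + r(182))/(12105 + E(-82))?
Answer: 307/18827 ≈ 0.016306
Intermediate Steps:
E(B) = -2 + B**2
z(y, g) = 78 + g + y (z(y, g) = (g + y) + 78 = 78 + g + y)
(z(221, -174) + r(182))/(12105 + E(-82)) = ((78 - 174 + 221) + 182)/(12105 + (-2 + (-82)**2)) = (125 + 182)/(12105 + (-2 + 6724)) = 307/(12105 + 6722) = 307/18827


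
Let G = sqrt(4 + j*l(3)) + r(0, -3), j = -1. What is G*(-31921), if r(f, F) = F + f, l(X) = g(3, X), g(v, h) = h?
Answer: 63842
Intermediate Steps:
l(X) = X
G = -2 (G = sqrt(4 - 1*3) + (-3 + 0) = sqrt(4 - 3) - 3 = sqrt(1) - 3 = 1 - 3 = -2)
G*(-31921) = -2*(-31921) = 63842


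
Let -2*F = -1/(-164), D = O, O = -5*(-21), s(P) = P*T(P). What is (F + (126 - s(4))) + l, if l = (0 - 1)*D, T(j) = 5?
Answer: 327/328 ≈ 0.99695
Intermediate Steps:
s(P) = 5*P (s(P) = P*5 = 5*P)
O = 105
D = 105
l = -105 (l = (0 - 1)*105 = -1*105 = -105)
F = -1/328 (F = -(-1)/(2*(-164)) = -(-1)*(-1)/(2*164) = -½*1/164 = -1/328 ≈ -0.0030488)
(F + (126 - s(4))) + l = (-1/328 + (126 - 5*4)) - 105 = (-1/328 + (126 - 1*20)) - 105 = (-1/328 + (126 - 20)) - 105 = (-1/328 + 106) - 105 = 34767/328 - 105 = 327/328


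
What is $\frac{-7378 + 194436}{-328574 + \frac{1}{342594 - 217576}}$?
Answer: $- \frac{23385617044}{41077664331} \approx -0.5693$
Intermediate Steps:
$\frac{-7378 + 194436}{-328574 + \frac{1}{342594 - 217576}} = \frac{187058}{-328574 + \frac{1}{125018}} = \frac{187058}{- \frac{41077664331}{125018}} = 187058 \left(- \frac{125018}{41077664331}\right) = - \frac{23385617044}{41077664331}$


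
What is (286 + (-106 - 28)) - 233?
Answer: -81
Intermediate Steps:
(286 + (-106 - 28)) - 233 = (286 - 134) - 233 = 152 - 233 = -81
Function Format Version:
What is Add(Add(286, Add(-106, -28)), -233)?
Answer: -81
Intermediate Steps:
Add(Add(286, Add(-106, -28)), -233) = Add(Add(286, -134), -233) = Add(152, -233) = -81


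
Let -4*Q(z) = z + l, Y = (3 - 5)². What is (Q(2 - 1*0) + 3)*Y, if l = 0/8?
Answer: 10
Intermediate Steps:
l = 0 (l = 0*(⅛) = 0)
Y = 4 (Y = (-2)² = 4)
Q(z) = -z/4 (Q(z) = -(z + 0)/4 = -z/4)
(Q(2 - 1*0) + 3)*Y = (-(2 - 1*0)/4 + 3)*4 = (-(2 + 0)/4 + 3)*4 = (-¼*2 + 3)*4 = (-½ + 3)*4 = (5/2)*4 = 10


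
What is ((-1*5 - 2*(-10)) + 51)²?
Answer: 4356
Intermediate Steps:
((-1*5 - 2*(-10)) + 51)² = ((-5 + 20) + 51)² = (15 + 51)² = 66² = 4356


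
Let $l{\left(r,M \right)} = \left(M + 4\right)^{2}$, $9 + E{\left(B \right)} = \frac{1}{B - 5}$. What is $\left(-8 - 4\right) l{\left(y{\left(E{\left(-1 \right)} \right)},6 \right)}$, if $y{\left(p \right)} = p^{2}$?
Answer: $-1200$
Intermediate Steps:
$E{\left(B \right)} = -9 + \frac{1}{-5 + B}$ ($E{\left(B \right)} = -9 + \frac{1}{B - 5} = -9 + \frac{1}{-5 + B}$)
$l{\left(r,M \right)} = \left(4 + M\right)^{2}$
$\left(-8 - 4\right) l{\left(y{\left(E{\left(-1 \right)} \right)},6 \right)} = \left(-8 - 4\right) \left(4 + 6\right)^{2} = - 12 \cdot 10^{2} = \left(-12\right) 100 = -1200$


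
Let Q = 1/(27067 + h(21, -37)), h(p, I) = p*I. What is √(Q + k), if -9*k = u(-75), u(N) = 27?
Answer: I*√2073466010/26290 ≈ 1.732*I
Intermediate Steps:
h(p, I) = I*p
Q = 1/26290 (Q = 1/(27067 - 37*21) = 1/(27067 - 777) = 1/26290 ≈ 3.8037e-5)
k = -3 (k = -⅑*27 = -3)
√(Q + k) = √(1/26290 - 3) = √(-78869/26290) = I*√2073466010/26290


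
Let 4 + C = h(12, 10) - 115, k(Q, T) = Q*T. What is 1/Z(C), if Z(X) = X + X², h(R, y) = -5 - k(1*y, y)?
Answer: 1/49952 ≈ 2.0019e-5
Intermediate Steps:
h(R, y) = -5 - y² (h(R, y) = -5 - 1*y*y = -5 - y*y = -5 - y²)
C = -224 (C = -4 + ((-5 - 1*10²) - 115) = -4 + ((-5 - 1*100) - 115) = -4 + ((-5 - 100) - 115) = -4 + (-105 - 115) = -4 - 220 = -224)
1/Z(C) = 1/(-224*(1 - 224)) = 1/(-224*(-223)) = 1/49952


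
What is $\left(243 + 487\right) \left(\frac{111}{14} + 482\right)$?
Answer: $\frac{2503535}{7} \approx 3.5765 \cdot 10^{5}$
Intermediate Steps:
$\left(243 + 487\right) \left(\frac{111}{14} + 482\right) = 730 \left(111 \cdot \frac{1}{14} + 482\right) = 730 \left(\frac{111}{14} + 482\right) = 730 \cdot \frac{6859}{14} = \frac{2503535}{7}$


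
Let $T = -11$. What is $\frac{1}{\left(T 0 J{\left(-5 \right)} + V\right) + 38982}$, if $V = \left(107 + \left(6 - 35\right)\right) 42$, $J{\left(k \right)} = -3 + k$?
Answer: $\frac{1}{42258} \approx 2.3664 \cdot 10^{-5}$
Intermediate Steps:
$V = 3276$ ($V = \left(107 + \left(6 - 35\right)\right) 42 = \left(107 - 29\right) 42 = 78 \cdot 42 = 3276$)
$\frac{1}{\left(T 0 J{\left(-5 \right)} + V\right) + 38982} = \frac{1}{\left(\left(-11\right) 0 \left(-3 - 5\right) + 3276\right) + 38982} = \frac{1}{\left(0 \left(-8\right) + 3276\right) + 38982} = \frac{1}{\left(0 + 3276\right) + 38982} = \frac{1}{3276 + 38982} = \frac{1}{42258}$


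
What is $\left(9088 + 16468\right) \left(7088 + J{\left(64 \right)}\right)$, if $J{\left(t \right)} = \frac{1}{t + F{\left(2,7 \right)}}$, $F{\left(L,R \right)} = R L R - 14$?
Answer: $\frac{6702220725}{37} \approx 1.8114 \cdot 10^{8}$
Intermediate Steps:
$F{\left(L,R \right)} = -14 + L R^{2}$ ($F{\left(L,R \right)} = L R R - 14 = L R^{2} - 14 = -14 + L R^{2}$)
$J{\left(t \right)} = \frac{1}{84 + t}$ ($J{\left(t \right)} = \frac{1}{t - \left(14 - 2 \cdot 7^{2}\right)} = \frac{1}{t + \left(-14 + 2 \cdot 49\right)} = \frac{1}{t + \left(-14 + 98\right)} = \frac{1}{t + 84} = \frac{1}{84 + t}$)
$\left(9088 + 16468\right) \left(7088 + J{\left(64 \right)}\right) = \left(9088 + 16468\right) \left(7088 + \frac{1}{84 + 64}\right) = 25556 \left(7088 + \frac{1}{148}\right) = 25556 \cdot \frac{1049025}{148} = \frac{6702220725}{37}$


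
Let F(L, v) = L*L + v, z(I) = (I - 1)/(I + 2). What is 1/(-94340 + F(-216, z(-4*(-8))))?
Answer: -34/1621225 ≈ -2.0972e-5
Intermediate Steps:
z(I) = (-1 + I)/(2 + I)
F(L, v) = v + L² (F(L, v) = L² + v = v + L²)
1/(-94340 + F(-216, z(-4*(-8)))) = 1/(-94340 + ((-1 - 4*(-8))/(2 - 4*(-8)) + (-216)²)) = 1/(-94340 + ((-1 + 32)/(2 + 32) + 46656)) = 1/(-94340 + (31/34 + 46656)) = 1/(-94340 + 1586335/34) = 1/(-1621225/34) = -34/1621225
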